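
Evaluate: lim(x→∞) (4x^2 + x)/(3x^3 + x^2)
This is an ∞/∞ indeterminate form.

Apply L'Hôpital's rule: differentiate numerator and denominator separately.
  f(x) = 4·x^2 + x   ⇒   f'(x) = 8·x + 1
  g(x) = 3·x^3 + x^2   ⇒   g'(x) = 9·x^2 + 2·x
  lim(x→∞) f'(x)/g'(x) = lim(x→∞) (8·x + 1)/(9·x^2 + 2·x)
  = 0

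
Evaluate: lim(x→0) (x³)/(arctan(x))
This is a 0/0 indeterminate form.

Apply L'Hôpital's rule: differentiate numerator and denominator separately.
  f(x) = x^3   ⇒   f'(x) = 3·x^2
  g(x) = atan(x)   ⇒   g'(x) = 1/(x^2 + 1)
  lim(x→0) f'(x)/g'(x) = lim(x→0) (3·x^2)/(1/(x^2 + 1))
  = 0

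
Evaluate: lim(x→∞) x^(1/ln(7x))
This is an exponential indeterminate form.

For exponential indeterminate forms, take the natural log:
  Let L = lim(x→∞) x^(1/ln(7x))
  Then ln(L) = lim(x→∞) [exponent × ln(base)]
  Evaluate using L'Hôpital or standard limits, then exponentiate.
  L = e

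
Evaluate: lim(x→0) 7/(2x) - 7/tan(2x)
This is an ∞-∞ indeterminate form.

Combine fractions or rationalize to convert ∞-∞ to 0/0 form:
  lim(x→0) 7/(2x) - 7/tan(2x) = 0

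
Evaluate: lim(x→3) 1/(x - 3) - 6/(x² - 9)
This is an ∞-∞ indeterminate form.

Combine fractions or rationalize to convert ∞-∞ to 0/0 form:
  lim(x→3) 1/(x - 3) - 6/(x² - 9) = 1/6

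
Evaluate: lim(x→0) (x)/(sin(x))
This is a 0/0 indeterminate form.

Apply L'Hôpital's rule: differentiate numerator and denominator separately.
  f(x) = x   ⇒   f'(x) = 1
  g(x) = sin(x)   ⇒   g'(x) = cos(x)
  lim(x→0) f'(x)/g'(x) = lim(x→0) (1)/(cos(x))
  = 1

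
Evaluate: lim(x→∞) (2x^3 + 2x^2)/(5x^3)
This is an ∞/∞ indeterminate form.

Apply L'Hôpital's rule: differentiate numerator and denominator separately.
  f(x) = 2·x^3 + 2·x^2   ⇒   f'(x) = 6·x^2 + 4·x
  g(x) = 5·x^3   ⇒   g'(x) = 15·x^2
  lim(x→∞) f'(x)/g'(x) = lim(x→∞) (6·x^2 + 4·x)/(15·x^2)
  = 2/5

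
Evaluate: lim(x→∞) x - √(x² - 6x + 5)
This is an ∞-∞ indeterminate form.

Combine fractions or rationalize to convert ∞-∞ to 0/0 form:
  lim(x→∞) x - √(x² - 6x + 5) = 3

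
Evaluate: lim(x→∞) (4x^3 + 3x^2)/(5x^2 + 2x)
This is an ∞/∞ indeterminate form.

Apply L'Hôpital's rule: differentiate numerator and denominator separately.
  f(x) = 4·x^3 + 3·x^2   ⇒   f'(x) = 12·x^2 + 6·x
  g(x) = 5·x^2 + 2·x   ⇒   g'(x) = 10·x + 2
  lim(x→∞) f'(x)/g'(x) = lim(x→∞) (12·x^2 + 6·x)/(10·x + 2)
  = ∞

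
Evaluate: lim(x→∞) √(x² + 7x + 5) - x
This is an ∞-∞ indeterminate form.

Combine fractions or rationalize to convert ∞-∞ to 0/0 form:
  lim(x→∞) √(x² + 7x + 5) - x = 7/2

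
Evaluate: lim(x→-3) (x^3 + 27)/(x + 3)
This is a standard limit.

Factor or rationalize the expression:
  lim(x→-3) (x^3 + 27)/(x + 3) = 27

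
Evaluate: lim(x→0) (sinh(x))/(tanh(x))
This is a 0/0 indeterminate form.

Apply L'Hôpital's rule: differentiate numerator and denominator separately.
  f(x) = sinh(x)   ⇒   f'(x) = cosh(x)
  g(x) = tanh(x)   ⇒   g'(x) = 1 - tanh(x)^2
  lim(x→0) f'(x)/g'(x) = lim(x→0) (cosh(x))/(1 - tanh(x)^2)
  = 1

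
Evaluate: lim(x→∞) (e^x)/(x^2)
This is an ∞/∞ indeterminate form.

Apply L'Hôpital's rule: differentiate numerator and denominator separately.
  f(x) = e^(x)   ⇒   f'(x) = e^(x)
  g(x) = x^2   ⇒   g'(x) = 2·x
  lim(x→∞) f'(x)/g'(x) = lim(x→∞) (e^(x))/(2·x)
  = ∞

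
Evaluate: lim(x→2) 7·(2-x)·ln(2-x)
This is a 0·∞ indeterminate form.

Rewrite 0·∞ as a quotient (0/0 or ∞/∞ form), then apply L'Hôpital's rule:
  lim(x→2) 7·(2-x)·ln(2-x) = 0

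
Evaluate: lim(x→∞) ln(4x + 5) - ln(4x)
This is an ∞-∞ indeterminate form.

Combine fractions or rationalize to convert ∞-∞ to 0/0 form:
  lim(x→∞) ln(4x + 5) - ln(4x) = 0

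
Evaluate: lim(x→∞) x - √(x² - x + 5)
This is an ∞-∞ indeterminate form.

Combine fractions or rationalize to convert ∞-∞ to 0/0 form:
  lim(x→∞) x - √(x² - x + 5) = 1/2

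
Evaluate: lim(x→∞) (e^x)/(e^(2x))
This is an ∞/∞ indeterminate form.

Apply L'Hôpital's rule: differentiate numerator and denominator separately.
  f(x) = e^(x)   ⇒   f'(x) = e^(x)
  g(x) = e^(2·x)   ⇒   g'(x) = 2·e^(2·x)
  lim(x→∞) f'(x)/g'(x) = lim(x→∞) (e^(x))/(2·e^(2·x))
  = 0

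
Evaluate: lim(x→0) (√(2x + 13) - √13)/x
This is a standard limit.

Factor or rationalize the expression:
  lim(x→0) (√(2x + 13) - √13)/x = sqrt(13)/13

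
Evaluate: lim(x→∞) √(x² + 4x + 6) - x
This is an ∞-∞ indeterminate form.

Combine fractions or rationalize to convert ∞-∞ to 0/0 form:
  lim(x→∞) √(x² + 4x + 6) - x = 2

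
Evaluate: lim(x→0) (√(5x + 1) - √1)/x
This is a standard limit.

Factor or rationalize the expression:
  lim(x→0) (√(5x + 1) - √1)/x = 5/2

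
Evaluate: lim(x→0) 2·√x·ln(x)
This is a 0·∞ indeterminate form.

Rewrite 0·∞ as a quotient (0/0 or ∞/∞ form), then apply L'Hôpital's rule:
  lim(x→0) 2·√x·ln(x) = 0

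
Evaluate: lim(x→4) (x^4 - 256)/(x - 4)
This is a standard limit.

Factor or rationalize the expression:
  lim(x→4) (x^4 - 256)/(x - 4) = 256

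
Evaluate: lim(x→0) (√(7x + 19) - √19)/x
This is a standard limit.

Factor or rationalize the expression:
  lim(x→0) (√(7x + 19) - √19)/x = 7·sqrt(19)/38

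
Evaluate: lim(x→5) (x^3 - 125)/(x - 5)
This is a standard limit.

Factor or rationalize the expression:
  lim(x→5) (x^3 - 125)/(x - 5) = 75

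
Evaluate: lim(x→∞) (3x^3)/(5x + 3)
This is an ∞/∞ indeterminate form.

Apply L'Hôpital's rule: differentiate numerator and denominator separately.
  f(x) = 3·x^3   ⇒   f'(x) = 9·x^2
  g(x) = 5·x + 3   ⇒   g'(x) = 5
  lim(x→∞) f'(x)/g'(x) = lim(x→∞) (9·x^2)/(5)
  = ∞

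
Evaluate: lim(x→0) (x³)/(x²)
This is a 0/0 indeterminate form.

Apply L'Hôpital's rule: differentiate numerator and denominator separately.
  f(x) = x^3   ⇒   f'(x) = 3·x^2
  g(x) = x^2   ⇒   g'(x) = 2·x
  lim(x→0) f'(x)/g'(x) = lim(x→0) (3·x^2)/(2·x)
  = 0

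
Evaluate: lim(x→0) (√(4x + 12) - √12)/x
This is a standard limit.

Factor or rationalize the expression:
  lim(x→0) (√(4x + 12) - √12)/x = sqrt(3)/3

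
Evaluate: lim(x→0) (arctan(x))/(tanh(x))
This is a 0/0 indeterminate form.

Apply L'Hôpital's rule: differentiate numerator and denominator separately.
  f(x) = atan(x)   ⇒   f'(x) = 1/(x^2 + 1)
  g(x) = tanh(x)   ⇒   g'(x) = 1 - tanh(x)^2
  lim(x→0) f'(x)/g'(x) = lim(x→0) (1/(x^2 + 1))/(1 - tanh(x)^2)
  = 1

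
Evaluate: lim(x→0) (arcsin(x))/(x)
This is a 0/0 indeterminate form.

Apply L'Hôpital's rule: differentiate numerator and denominator separately.
  f(x) = asin(x)   ⇒   f'(x) = 1/sqrt(1 - x^2)
  g(x) = x   ⇒   g'(x) = 1
  lim(x→0) f'(x)/g'(x) = lim(x→0) (1/sqrt(1 - x^2))/(1)
  = 1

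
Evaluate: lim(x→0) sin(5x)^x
This is an exponential indeterminate form.

For exponential indeterminate forms, take the natural log:
  Let L = lim(x→0) sin(5x)^x
  Then ln(L) = lim(x→0) [exponent × ln(base)]
  Evaluate using L'Hôpital or standard limits, then exponentiate.
  L = 1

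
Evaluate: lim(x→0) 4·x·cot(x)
This is a 0·∞ indeterminate form.

Rewrite 0·∞ as a quotient (0/0 or ∞/∞ form), then apply L'Hôpital's rule:
  lim(x→0) 4·x·cot(x) = 4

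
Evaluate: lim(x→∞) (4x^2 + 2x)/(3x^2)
This is an ∞/∞ indeterminate form.

Apply L'Hôpital's rule: differentiate numerator and denominator separately.
  f(x) = 4·x^2 + 2·x   ⇒   f'(x) = 8·x + 2
  g(x) = 3·x^2   ⇒   g'(x) = 6·x
  lim(x→∞) f'(x)/g'(x) = lim(x→∞) (8·x + 2)/(6·x)
  = 4/3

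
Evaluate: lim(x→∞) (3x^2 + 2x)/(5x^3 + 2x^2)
This is an ∞/∞ indeterminate form.

Apply L'Hôpital's rule: differentiate numerator and denominator separately.
  f(x) = 3·x^2 + 2·x   ⇒   f'(x) = 6·x + 2
  g(x) = 5·x^3 + 2·x^2   ⇒   g'(x) = 15·x^2 + 4·x
  lim(x→∞) f'(x)/g'(x) = lim(x→∞) (6·x + 2)/(15·x^2 + 4·x)
  = 0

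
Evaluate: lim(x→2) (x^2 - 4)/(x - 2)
This is a standard limit.

Factor or rationalize the expression:
  lim(x→2) (x^2 - 4)/(x - 2) = 4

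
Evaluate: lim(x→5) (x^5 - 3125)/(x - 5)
This is a standard limit.

Factor or rationalize the expression:
  lim(x→5) (x^5 - 3125)/(x - 5) = 3125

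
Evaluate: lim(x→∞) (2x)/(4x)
This is an ∞/∞ indeterminate form.

Apply L'Hôpital's rule: differentiate numerator and denominator separately.
  f(x) = 2·x   ⇒   f'(x) = 2
  g(x) = 4·x   ⇒   g'(x) = 4
  lim(x→∞) f'(x)/g'(x) = lim(x→∞) (2)/(4)
  = 1/2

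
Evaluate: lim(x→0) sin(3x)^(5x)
This is an exponential indeterminate form.

For exponential indeterminate forms, take the natural log:
  Let L = lim(x→0) sin(3x)^(5x)
  Then ln(L) = lim(x→0) [exponent × ln(base)]
  Evaluate using L'Hôpital or standard limits, then exponentiate.
  L = 1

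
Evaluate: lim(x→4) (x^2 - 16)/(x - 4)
This is a standard limit.

Factor or rationalize the expression:
  lim(x→4) (x^2 - 16)/(x - 4) = 8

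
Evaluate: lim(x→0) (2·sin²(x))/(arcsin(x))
This is a 0/0 indeterminate form.

Apply L'Hôpital's rule: differentiate numerator and denominator separately.
  f(x) = 2·sin(x)^2   ⇒   f'(x) = 4·sin(x)·cos(x)
  g(x) = asin(x)   ⇒   g'(x) = 1/sqrt(1 - x^2)
  lim(x→0) f'(x)/g'(x) = lim(x→0) (4·sin(x)·cos(x))/(1/sqrt(1 - x^2))
  = 0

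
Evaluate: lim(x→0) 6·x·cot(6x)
This is a 0·∞ indeterminate form.

Rewrite 0·∞ as a quotient (0/0 or ∞/∞ form), then apply L'Hôpital's rule:
  lim(x→0) 6·x·cot(6x) = 1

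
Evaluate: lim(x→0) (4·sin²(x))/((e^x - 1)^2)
This is a 0/0 indeterminate form.

Apply L'Hôpital's rule: differentiate numerator and denominator separately.
  f(x) = 4·sin(x)^2   ⇒   f'(x) = 8·sin(x)·cos(x)
  g(x) = (e^(x) - 1)^2   ⇒   g'(x) = 2·(e^(x) - 1)·e^(x)
  lim(x→0) f'(x)/g'(x) = lim(x→0) (8·sin(x)·cos(x))/(2·(e^(x) - 1)·e^(x))
  = 4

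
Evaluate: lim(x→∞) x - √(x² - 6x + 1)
This is an ∞-∞ indeterminate form.

Combine fractions or rationalize to convert ∞-∞ to 0/0 form:
  lim(x→∞) x - √(x² - 6x + 1) = 3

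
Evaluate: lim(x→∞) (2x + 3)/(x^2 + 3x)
This is an ∞/∞ indeterminate form.

Apply L'Hôpital's rule: differentiate numerator and denominator separately.
  f(x) = 2·x + 3   ⇒   f'(x) = 2
  g(x) = x^2 + 3·x   ⇒   g'(x) = 2·x + 3
  lim(x→∞) f'(x)/g'(x) = lim(x→∞) (2)/(2·x + 3)
  = 0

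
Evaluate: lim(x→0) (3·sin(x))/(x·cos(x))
This is a 0/0 indeterminate form.

Apply L'Hôpital's rule: differentiate numerator and denominator separately.
  f(x) = 3·sin(x)   ⇒   f'(x) = 3·cos(x)
  g(x) = x·cos(x)   ⇒   g'(x) = -x·sin(x) + cos(x)
  lim(x→0) f'(x)/g'(x) = lim(x→0) (3·cos(x))/(-x·sin(x) + cos(x))
  = 3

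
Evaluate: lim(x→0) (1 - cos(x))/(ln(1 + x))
This is a 0/0 indeterminate form.

Apply L'Hôpital's rule: differentiate numerator and denominator separately.
  f(x) = 1 - cos(x)   ⇒   f'(x) = sin(x)
  g(x) = ln(x + 1)   ⇒   g'(x) = 1/(x + 1)
  lim(x→0) f'(x)/g'(x) = lim(x→0) (sin(x))/(1/(x + 1))
  = 0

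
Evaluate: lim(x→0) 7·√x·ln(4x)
This is a 0·∞ indeterminate form.

Rewrite 0·∞ as a quotient (0/0 or ∞/∞ form), then apply L'Hôpital's rule:
  lim(x→0) 7·√x·ln(4x) = 0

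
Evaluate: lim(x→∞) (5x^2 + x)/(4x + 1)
This is an ∞/∞ indeterminate form.

Apply L'Hôpital's rule: differentiate numerator and denominator separately.
  f(x) = 5·x^2 + x   ⇒   f'(x) = 10·x + 1
  g(x) = 4·x + 1   ⇒   g'(x) = 4
  lim(x→∞) f'(x)/g'(x) = lim(x→∞) (10·x + 1)/(4)
  = ∞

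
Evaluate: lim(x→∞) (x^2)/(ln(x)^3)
This is an ∞/∞ indeterminate form.

Apply L'Hôpital's rule: differentiate numerator and denominator separately.
  f(x) = x^2   ⇒   f'(x) = 2·x
  g(x) = ln(x)^3   ⇒   g'(x) = 3·ln(x)^2/x
  lim(x→∞) f'(x)/g'(x) = lim(x→∞) (2·x)/(3·ln(x)^2/x)
  = ∞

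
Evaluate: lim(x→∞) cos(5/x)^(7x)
This is an exponential indeterminate form.

For exponential indeterminate forms, take the natural log:
  Let L = lim(x→∞) cos(5/x)^(7x)
  Then ln(L) = lim(x→∞) [exponent × ln(base)]
  Evaluate using L'Hôpital or standard limits, then exponentiate.
  L = 1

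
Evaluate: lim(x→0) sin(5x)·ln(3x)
This is a 0·∞ indeterminate form.

Rewrite 0·∞ as a quotient (0/0 or ∞/∞ form), then apply L'Hôpital's rule:
  lim(x→0) sin(5x)·ln(3x) = 0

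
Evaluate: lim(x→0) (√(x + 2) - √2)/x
This is a standard limit.

Factor or rationalize the expression:
  lim(x→0) (√(x + 2) - √2)/x = sqrt(2)/4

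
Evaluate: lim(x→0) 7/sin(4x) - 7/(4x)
This is an ∞-∞ indeterminate form.

Combine fractions or rationalize to convert ∞-∞ to 0/0 form:
  lim(x→0) 7/sin(4x) - 7/(4x) = 0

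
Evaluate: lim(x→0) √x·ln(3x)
This is a 0·∞ indeterminate form.

Rewrite 0·∞ as a quotient (0/0 or ∞/∞ form), then apply L'Hôpital's rule:
  lim(x→0) √x·ln(3x) = 0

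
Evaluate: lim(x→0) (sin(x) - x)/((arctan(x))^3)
This is a 0/0 indeterminate form.

Apply L'Hôpital's rule: differentiate numerator and denominator separately.
  f(x) = -x + sin(x)   ⇒   f'(x) = cos(x) - 1
  g(x) = atan(x)^3   ⇒   g'(x) = 3·atan(x)^2/(x^2 + 1)
  lim(x→0) f'(x)/g'(x) = lim(x→0) (cos(x) - 1)/(3·atan(x)^2/(x^2 + 1))
  = -1/6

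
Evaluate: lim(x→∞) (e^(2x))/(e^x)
This is an ∞/∞ indeterminate form.

Apply L'Hôpital's rule: differentiate numerator and denominator separately.
  f(x) = e^(2·x)   ⇒   f'(x) = 2·e^(2·x)
  g(x) = e^(x)   ⇒   g'(x) = e^(x)
  lim(x→∞) f'(x)/g'(x) = lim(x→∞) (2·e^(2·x))/(e^(x))
  = ∞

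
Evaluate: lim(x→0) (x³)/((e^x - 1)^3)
This is a 0/0 indeterminate form.

Apply L'Hôpital's rule: differentiate numerator and denominator separately.
  f(x) = x^3   ⇒   f'(x) = 3·x^2
  g(x) = (e^(x) - 1)^3   ⇒   g'(x) = 3·(e^(x) - 1)^2·e^(x)
  lim(x→0) f'(x)/g'(x) = lim(x→0) (3·x^2)/(3·(e^(x) - 1)^2·e^(x))
  = 1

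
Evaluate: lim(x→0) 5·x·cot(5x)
This is a 0·∞ indeterminate form.

Rewrite 0·∞ as a quotient (0/0 or ∞/∞ form), then apply L'Hôpital's rule:
  lim(x→0) 5·x·cot(5x) = 1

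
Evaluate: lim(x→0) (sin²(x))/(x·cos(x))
This is a 0/0 indeterminate form.

Apply L'Hôpital's rule: differentiate numerator and denominator separately.
  f(x) = sin(x)^2   ⇒   f'(x) = 2·sin(x)·cos(x)
  g(x) = x·cos(x)   ⇒   g'(x) = -x·sin(x) + cos(x)
  lim(x→0) f'(x)/g'(x) = lim(x→0) (2·sin(x)·cos(x))/(-x·sin(x) + cos(x))
  = 0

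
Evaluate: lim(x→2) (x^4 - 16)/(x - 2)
This is a standard limit.

Factor or rationalize the expression:
  lim(x→2) (x^4 - 16)/(x - 2) = 32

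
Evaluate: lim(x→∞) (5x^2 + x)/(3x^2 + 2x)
This is an ∞/∞ indeterminate form.

Apply L'Hôpital's rule: differentiate numerator and denominator separately.
  f(x) = 5·x^2 + x   ⇒   f'(x) = 10·x + 1
  g(x) = 3·x^2 + 2·x   ⇒   g'(x) = 6·x + 2
  lim(x→∞) f'(x)/g'(x) = lim(x→∞) (10·x + 1)/(6·x + 2)
  = 5/3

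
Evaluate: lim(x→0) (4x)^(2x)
This is an exponential indeterminate form.

For exponential indeterminate forms, take the natural log:
  Let L = lim(x→0) (4x)^(2x)
  Then ln(L) = lim(x→0) [exponent × ln(base)]
  Evaluate using L'Hôpital or standard limits, then exponentiate.
  L = 1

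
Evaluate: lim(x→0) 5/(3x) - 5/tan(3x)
This is an ∞-∞ indeterminate form.

Combine fractions or rationalize to convert ∞-∞ to 0/0 form:
  lim(x→0) 5/(3x) - 5/tan(3x) = 0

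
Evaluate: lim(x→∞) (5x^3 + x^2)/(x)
This is an ∞/∞ indeterminate form.

Apply L'Hôpital's rule: differentiate numerator and denominator separately.
  f(x) = 5·x^3 + x^2   ⇒   f'(x) = 15·x^2 + 2·x
  g(x) = x   ⇒   g'(x) = 1
  lim(x→∞) f'(x)/g'(x) = lim(x→∞) (15·x^2 + 2·x)/(1)
  = ∞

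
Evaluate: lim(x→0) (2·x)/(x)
This is a 0/0 indeterminate form.

Apply L'Hôpital's rule: differentiate numerator and denominator separately.
  f(x) = 2·x   ⇒   f'(x) = 2
  g(x) = x   ⇒   g'(x) = 1
  lim(x→0) f'(x)/g'(x) = lim(x→0) (2)/(1)
  = 2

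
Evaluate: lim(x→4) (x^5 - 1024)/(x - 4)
This is a standard limit.

Factor or rationalize the expression:
  lim(x→4) (x^5 - 1024)/(x - 4) = 1280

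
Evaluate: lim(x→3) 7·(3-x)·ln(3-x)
This is a 0·∞ indeterminate form.

Rewrite 0·∞ as a quotient (0/0 or ∞/∞ form), then apply L'Hôpital's rule:
  lim(x→3) 7·(3-x)·ln(3-x) = 0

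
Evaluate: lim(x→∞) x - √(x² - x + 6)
This is an ∞-∞ indeterminate form.

Combine fractions or rationalize to convert ∞-∞ to 0/0 form:
  lim(x→∞) x - √(x² - x + 6) = 1/2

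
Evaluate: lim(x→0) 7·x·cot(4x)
This is a 0·∞ indeterminate form.

Rewrite 0·∞ as a quotient (0/0 or ∞/∞ form), then apply L'Hôpital's rule:
  lim(x→0) 7·x·cot(4x) = 7/4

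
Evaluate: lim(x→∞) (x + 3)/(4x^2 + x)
This is an ∞/∞ indeterminate form.

Apply L'Hôpital's rule: differentiate numerator and denominator separately.
  f(x) = x + 3   ⇒   f'(x) = 1
  g(x) = 4·x^2 + x   ⇒   g'(x) = 8·x + 1
  lim(x→∞) f'(x)/g'(x) = lim(x→∞) (1)/(8·x + 1)
  = 0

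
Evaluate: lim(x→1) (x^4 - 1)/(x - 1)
This is a standard limit.

Factor or rationalize the expression:
  lim(x→1) (x^4 - 1)/(x - 1) = 4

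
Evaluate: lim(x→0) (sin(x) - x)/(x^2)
This is a 0/0 indeterminate form.

Apply L'Hôpital's rule: differentiate numerator and denominator separately.
  f(x) = -x + sin(x)   ⇒   f'(x) = cos(x) - 1
  g(x) = x^2   ⇒   g'(x) = 2·x
  lim(x→0) f'(x)/g'(x) = lim(x→0) (cos(x) - 1)/(2·x)
  = 0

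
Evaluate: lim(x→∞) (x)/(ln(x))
This is an ∞/∞ indeterminate form.

Apply L'Hôpital's rule: differentiate numerator and denominator separately.
  f(x) = x   ⇒   f'(x) = 1
  g(x) = ln(x)   ⇒   g'(x) = 1/x
  lim(x→∞) f'(x)/g'(x) = lim(x→∞) (1)/(1/x)
  = ∞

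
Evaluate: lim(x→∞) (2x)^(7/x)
This is an exponential indeterminate form.

For exponential indeterminate forms, take the natural log:
  Let L = lim(x→∞) (2x)^(7/x)
  Then ln(L) = lim(x→∞) [exponent × ln(base)]
  Evaluate using L'Hôpital or standard limits, then exponentiate.
  L = 1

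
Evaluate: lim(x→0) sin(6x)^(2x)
This is an exponential indeterminate form.

For exponential indeterminate forms, take the natural log:
  Let L = lim(x→0) sin(6x)^(2x)
  Then ln(L) = lim(x→0) [exponent × ln(base)]
  Evaluate using L'Hôpital or standard limits, then exponentiate.
  L = 1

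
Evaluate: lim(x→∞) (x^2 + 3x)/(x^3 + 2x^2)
This is an ∞/∞ indeterminate form.

Apply L'Hôpital's rule: differentiate numerator and denominator separately.
  f(x) = x^2 + 3·x   ⇒   f'(x) = 2·x + 3
  g(x) = x^3 + 2·x^2   ⇒   g'(x) = 3·x^2 + 4·x
  lim(x→∞) f'(x)/g'(x) = lim(x→∞) (2·x + 3)/(3·x^2 + 4·x)
  = 0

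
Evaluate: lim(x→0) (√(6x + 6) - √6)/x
This is a standard limit.

Factor or rationalize the expression:
  lim(x→0) (√(6x + 6) - √6)/x = sqrt(6)/2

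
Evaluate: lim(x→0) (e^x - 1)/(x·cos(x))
This is a 0/0 indeterminate form.

Apply L'Hôpital's rule: differentiate numerator and denominator separately.
  f(x) = e^(x) - 1   ⇒   f'(x) = e^(x)
  g(x) = x·cos(x)   ⇒   g'(x) = -x·sin(x) + cos(x)
  lim(x→0) f'(x)/g'(x) = lim(x→0) (e^(x))/(-x·sin(x) + cos(x))
  = 1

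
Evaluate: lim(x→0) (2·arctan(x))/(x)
This is a 0/0 indeterminate form.

Apply L'Hôpital's rule: differentiate numerator and denominator separately.
  f(x) = 2·atan(x)   ⇒   f'(x) = 2/(x^2 + 1)
  g(x) = x   ⇒   g'(x) = 1
  lim(x→0) f'(x)/g'(x) = lim(x→0) (2/(x^2 + 1))/(1)
  = 2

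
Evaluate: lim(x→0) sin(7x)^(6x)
This is an exponential indeterminate form.

For exponential indeterminate forms, take the natural log:
  Let L = lim(x→0) sin(7x)^(6x)
  Then ln(L) = lim(x→0) [exponent × ln(base)]
  Evaluate using L'Hôpital or standard limits, then exponentiate.
  L = 1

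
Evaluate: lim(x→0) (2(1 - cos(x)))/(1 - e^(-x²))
This is a 0/0 indeterminate form.

Apply L'Hôpital's rule: differentiate numerator and denominator separately.
  f(x) = 2 - 2·cos(x)   ⇒   f'(x) = 2·sin(x)
  g(x) = 1 - e^(-x^2)   ⇒   g'(x) = 2·x·e^(-x^2)
  lim(x→0) f'(x)/g'(x) = lim(x→0) (2·sin(x))/(2·x·e^(-x^2))
  = 1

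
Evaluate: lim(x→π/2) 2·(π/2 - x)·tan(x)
This is a 0·∞ indeterminate form.

Rewrite 0·∞ as a quotient (0/0 or ∞/∞ form), then apply L'Hôpital's rule:
  lim(x→π/2) 2·(π/2 - x)·tan(x) = 2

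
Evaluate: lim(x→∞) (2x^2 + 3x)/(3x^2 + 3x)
This is an ∞/∞ indeterminate form.

Apply L'Hôpital's rule: differentiate numerator and denominator separately.
  f(x) = 2·x^2 + 3·x   ⇒   f'(x) = 4·x + 3
  g(x) = 3·x^2 + 3·x   ⇒   g'(x) = 6·x + 3
  lim(x→∞) f'(x)/g'(x) = lim(x→∞) (4·x + 3)/(6·x + 3)
  = 2/3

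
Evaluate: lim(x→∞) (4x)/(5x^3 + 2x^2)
This is an ∞/∞ indeterminate form.

Apply L'Hôpital's rule: differentiate numerator and denominator separately.
  f(x) = 4·x   ⇒   f'(x) = 4
  g(x) = 5·x^3 + 2·x^2   ⇒   g'(x) = 15·x^2 + 4·x
  lim(x→∞) f'(x)/g'(x) = lim(x→∞) (4)/(15·x^2 + 4·x)
  = 0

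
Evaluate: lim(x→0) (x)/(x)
This is a 0/0 indeterminate form.

Apply L'Hôpital's rule: differentiate numerator and denominator separately.
  f(x) = x   ⇒   f'(x) = 1
  g(x) = x   ⇒   g'(x) = 1
  lim(x→0) f'(x)/g'(x) = lim(x→0) (1)/(1)
  = 1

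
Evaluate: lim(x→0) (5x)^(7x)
This is an exponential indeterminate form.

For exponential indeterminate forms, take the natural log:
  Let L = lim(x→0) (5x)^(7x)
  Then ln(L) = lim(x→0) [exponent × ln(base)]
  Evaluate using L'Hôpital or standard limits, then exponentiate.
  L = 1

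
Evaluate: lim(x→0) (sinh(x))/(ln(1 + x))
This is a 0/0 indeterminate form.

Apply L'Hôpital's rule: differentiate numerator and denominator separately.
  f(x) = sinh(x)   ⇒   f'(x) = cosh(x)
  g(x) = ln(x + 1)   ⇒   g'(x) = 1/(x + 1)
  lim(x→0) f'(x)/g'(x) = lim(x→0) (cosh(x))/(1/(x + 1))
  = 1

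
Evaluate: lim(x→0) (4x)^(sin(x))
This is an exponential indeterminate form.

For exponential indeterminate forms, take the natural log:
  Let L = lim(x→0) (4x)^(sin(x))
  Then ln(L) = lim(x→0) [exponent × ln(base)]
  Evaluate using L'Hôpital or standard limits, then exponentiate.
  L = 1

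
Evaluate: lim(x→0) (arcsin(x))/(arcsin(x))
This is a 0/0 indeterminate form.

Apply L'Hôpital's rule: differentiate numerator and denominator separately.
  f(x) = asin(x)   ⇒   f'(x) = 1/sqrt(1 - x^2)
  g(x) = asin(x)   ⇒   g'(x) = 1/sqrt(1 - x^2)
  lim(x→0) f'(x)/g'(x) = lim(x→0) (1/sqrt(1 - x^2))/(1/sqrt(1 - x^2))
  = 1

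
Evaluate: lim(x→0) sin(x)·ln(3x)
This is a 0·∞ indeterminate form.

Rewrite 0·∞ as a quotient (0/0 or ∞/∞ form), then apply L'Hôpital's rule:
  lim(x→0) sin(x)·ln(3x) = 0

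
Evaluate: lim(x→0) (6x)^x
This is an exponential indeterminate form.

For exponential indeterminate forms, take the natural log:
  Let L = lim(x→0) (6x)^x
  Then ln(L) = lim(x→0) [exponent × ln(base)]
  Evaluate using L'Hôpital or standard limits, then exponentiate.
  L = 1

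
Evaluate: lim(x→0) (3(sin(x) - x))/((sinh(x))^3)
This is a 0/0 indeterminate form.

Apply L'Hôpital's rule: differentiate numerator and denominator separately.
  f(x) = -3·x + 3·sin(x)   ⇒   f'(x) = 3·cos(x) - 3
  g(x) = sinh(x)^3   ⇒   g'(x) = 3·sinh(x)^2·cosh(x)
  lim(x→0) f'(x)/g'(x) = lim(x→0) (3·cos(x) - 3)/(3·sinh(x)^2·cosh(x))
  = -1/2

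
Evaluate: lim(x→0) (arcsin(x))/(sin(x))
This is a 0/0 indeterminate form.

Apply L'Hôpital's rule: differentiate numerator and denominator separately.
  f(x) = asin(x)   ⇒   f'(x) = 1/sqrt(1 - x^2)
  g(x) = sin(x)   ⇒   g'(x) = cos(x)
  lim(x→0) f'(x)/g'(x) = lim(x→0) (1/sqrt(1 - x^2))/(cos(x))
  = 1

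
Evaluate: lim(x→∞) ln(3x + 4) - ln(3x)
This is an ∞-∞ indeterminate form.

Combine fractions or rationalize to convert ∞-∞ to 0/0 form:
  lim(x→∞) ln(3x + 4) - ln(3x) = 0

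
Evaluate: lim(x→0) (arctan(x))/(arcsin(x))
This is a 0/0 indeterminate form.

Apply L'Hôpital's rule: differentiate numerator and denominator separately.
  f(x) = atan(x)   ⇒   f'(x) = 1/(x^2 + 1)
  g(x) = asin(x)   ⇒   g'(x) = 1/sqrt(1 - x^2)
  lim(x→0) f'(x)/g'(x) = lim(x→0) (1/(x^2 + 1))/(1/sqrt(1 - x^2))
  = 1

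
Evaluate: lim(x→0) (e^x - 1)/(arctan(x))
This is a 0/0 indeterminate form.

Apply L'Hôpital's rule: differentiate numerator and denominator separately.
  f(x) = e^(x) - 1   ⇒   f'(x) = e^(x)
  g(x) = atan(x)   ⇒   g'(x) = 1/(x^2 + 1)
  lim(x→0) f'(x)/g'(x) = lim(x→0) (e^(x))/(1/(x^2 + 1))
  = 1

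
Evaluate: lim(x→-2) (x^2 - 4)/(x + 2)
This is a standard limit.

Factor or rationalize the expression:
  lim(x→-2) (x^2 - 4)/(x + 2) = -4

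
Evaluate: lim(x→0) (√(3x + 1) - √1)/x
This is a standard limit.

Factor or rationalize the expression:
  lim(x→0) (√(3x + 1) - √1)/x = 3/2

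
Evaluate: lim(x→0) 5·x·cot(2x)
This is a 0·∞ indeterminate form.

Rewrite 0·∞ as a quotient (0/0 or ∞/∞ form), then apply L'Hôpital's rule:
  lim(x→0) 5·x·cot(2x) = 5/2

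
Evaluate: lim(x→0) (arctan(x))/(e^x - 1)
This is a 0/0 indeterminate form.

Apply L'Hôpital's rule: differentiate numerator and denominator separately.
  f(x) = atan(x)   ⇒   f'(x) = 1/(x^2 + 1)
  g(x) = e^(x) - 1   ⇒   g'(x) = e^(x)
  lim(x→0) f'(x)/g'(x) = lim(x→0) (1/(x^2 + 1))/(e^(x))
  = 1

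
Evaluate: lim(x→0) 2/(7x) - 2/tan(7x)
This is an ∞-∞ indeterminate form.

Combine fractions or rationalize to convert ∞-∞ to 0/0 form:
  lim(x→0) 2/(7x) - 2/tan(7x) = 0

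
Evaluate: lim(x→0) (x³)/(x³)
This is a 0/0 indeterminate form.

Apply L'Hôpital's rule: differentiate numerator and denominator separately.
  f(x) = x^3   ⇒   f'(x) = 3·x^2
  g(x) = x^3   ⇒   g'(x) = 3·x^2
  lim(x→0) f'(x)/g'(x) = lim(x→0) (3·x^2)/(3·x^2)
  = 1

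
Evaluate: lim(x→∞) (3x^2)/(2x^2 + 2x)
This is an ∞/∞ indeterminate form.

Apply L'Hôpital's rule: differentiate numerator and denominator separately.
  f(x) = 3·x^2   ⇒   f'(x) = 6·x
  g(x) = 2·x^2 + 2·x   ⇒   g'(x) = 4·x + 2
  lim(x→∞) f'(x)/g'(x) = lim(x→∞) (6·x)/(4·x + 2)
  = 3/2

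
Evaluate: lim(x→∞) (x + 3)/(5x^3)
This is an ∞/∞ indeterminate form.

Apply L'Hôpital's rule: differentiate numerator and denominator separately.
  f(x) = x + 3   ⇒   f'(x) = 1
  g(x) = 5·x^3   ⇒   g'(x) = 15·x^2
  lim(x→∞) f'(x)/g'(x) = lim(x→∞) (1)/(15·x^2)
  = 0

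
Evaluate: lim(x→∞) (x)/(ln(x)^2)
This is an ∞/∞ indeterminate form.

Apply L'Hôpital's rule: differentiate numerator and denominator separately.
  f(x) = x   ⇒   f'(x) = 1
  g(x) = ln(x)^2   ⇒   g'(x) = 2·ln(x)/x
  lim(x→∞) f'(x)/g'(x) = lim(x→∞) (1)/(2·ln(x)/x)
  = ∞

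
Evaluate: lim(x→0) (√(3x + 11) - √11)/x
This is a standard limit.

Factor or rationalize the expression:
  lim(x→0) (√(3x + 11) - √11)/x = 3·sqrt(11)/22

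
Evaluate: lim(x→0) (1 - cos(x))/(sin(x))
This is a 0/0 indeterminate form.

Apply L'Hôpital's rule: differentiate numerator and denominator separately.
  f(x) = 1 - cos(x)   ⇒   f'(x) = sin(x)
  g(x) = sin(x)   ⇒   g'(x) = cos(x)
  lim(x→0) f'(x)/g'(x) = lim(x→0) (sin(x))/(cos(x))
  = 0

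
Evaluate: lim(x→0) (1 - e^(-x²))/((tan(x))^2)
This is a 0/0 indeterminate form.

Apply L'Hôpital's rule: differentiate numerator and denominator separately.
  f(x) = 1 - e^(-x^2)   ⇒   f'(x) = 2·x·e^(-x^2)
  g(x) = tan(x)^2   ⇒   g'(x) = (2·tan(x)^2 + 2)·tan(x)
  lim(x→0) f'(x)/g'(x) = lim(x→0) (2·x·e^(-x^2))/((2·tan(x)^2 + 2)·tan(x))
  = 1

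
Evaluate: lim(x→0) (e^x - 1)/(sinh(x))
This is a 0/0 indeterminate form.

Apply L'Hôpital's rule: differentiate numerator and denominator separately.
  f(x) = e^(x) - 1   ⇒   f'(x) = e^(x)
  g(x) = sinh(x)   ⇒   g'(x) = cosh(x)
  lim(x→0) f'(x)/g'(x) = lim(x→0) (e^(x))/(cosh(x))
  = 1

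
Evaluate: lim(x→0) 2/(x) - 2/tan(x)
This is an ∞-∞ indeterminate form.

Combine fractions or rationalize to convert ∞-∞ to 0/0 form:
  lim(x→0) 2/(x) - 2/tan(x) = 0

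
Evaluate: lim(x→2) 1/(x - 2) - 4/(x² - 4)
This is an ∞-∞ indeterminate form.

Combine fractions or rationalize to convert ∞-∞ to 0/0 form:
  lim(x→2) 1/(x - 2) - 4/(x² - 4) = 1/4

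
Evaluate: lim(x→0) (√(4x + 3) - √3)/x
This is a standard limit.

Factor or rationalize the expression:
  lim(x→0) (√(4x + 3) - √3)/x = 2·sqrt(3)/3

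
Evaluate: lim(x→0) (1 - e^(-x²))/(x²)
This is a 0/0 indeterminate form.

Apply L'Hôpital's rule: differentiate numerator and denominator separately.
  f(x) = 1 - e^(-x^2)   ⇒   f'(x) = 2·x·e^(-x^2)
  g(x) = x^2   ⇒   g'(x) = 2·x
  lim(x→0) f'(x)/g'(x) = lim(x→0) (2·x·e^(-x^2))/(2·x)
  = 1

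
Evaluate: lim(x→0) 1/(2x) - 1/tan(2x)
This is an ∞-∞ indeterminate form.

Combine fractions or rationalize to convert ∞-∞ to 0/0 form:
  lim(x→0) 1/(2x) - 1/tan(2x) = 0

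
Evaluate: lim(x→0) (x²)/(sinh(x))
This is a 0/0 indeterminate form.

Apply L'Hôpital's rule: differentiate numerator and denominator separately.
  f(x) = x^2   ⇒   f'(x) = 2·x
  g(x) = sinh(x)   ⇒   g'(x) = cosh(x)
  lim(x→0) f'(x)/g'(x) = lim(x→0) (2·x)/(cosh(x))
  = 0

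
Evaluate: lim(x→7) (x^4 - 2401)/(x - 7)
This is a standard limit.

Factor or rationalize the expression:
  lim(x→7) (x^4 - 2401)/(x - 7) = 1372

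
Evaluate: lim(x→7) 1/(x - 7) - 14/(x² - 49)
This is an ∞-∞ indeterminate form.

Combine fractions or rationalize to convert ∞-∞ to 0/0 form:
  lim(x→7) 1/(x - 7) - 14/(x² - 49) = 1/14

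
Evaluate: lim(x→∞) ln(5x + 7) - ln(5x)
This is an ∞-∞ indeterminate form.

Combine fractions or rationalize to convert ∞-∞ to 0/0 form:
  lim(x→∞) ln(5x + 7) - ln(5x) = 0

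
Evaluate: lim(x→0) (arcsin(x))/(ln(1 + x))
This is a 0/0 indeterminate form.

Apply L'Hôpital's rule: differentiate numerator and denominator separately.
  f(x) = asin(x)   ⇒   f'(x) = 1/sqrt(1 - x^2)
  g(x) = ln(x + 1)   ⇒   g'(x) = 1/(x + 1)
  lim(x→0) f'(x)/g'(x) = lim(x→0) (1/sqrt(1 - x^2))/(1/(x + 1))
  = 1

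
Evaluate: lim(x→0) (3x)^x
This is an exponential indeterminate form.

For exponential indeterminate forms, take the natural log:
  Let L = lim(x→0) (3x)^x
  Then ln(L) = lim(x→0) [exponent × ln(base)]
  Evaluate using L'Hôpital or standard limits, then exponentiate.
  L = 1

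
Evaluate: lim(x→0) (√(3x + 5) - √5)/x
This is a standard limit.

Factor or rationalize the expression:
  lim(x→0) (√(3x + 5) - √5)/x = 3·sqrt(5)/10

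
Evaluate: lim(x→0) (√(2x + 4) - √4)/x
This is a standard limit.

Factor or rationalize the expression:
  lim(x→0) (√(2x + 4) - √4)/x = 1/2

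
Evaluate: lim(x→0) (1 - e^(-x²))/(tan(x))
This is a 0/0 indeterminate form.

Apply L'Hôpital's rule: differentiate numerator and denominator separately.
  f(x) = 1 - e^(-x^2)   ⇒   f'(x) = 2·x·e^(-x^2)
  g(x) = tan(x)   ⇒   g'(x) = tan(x)^2 + 1
  lim(x→0) f'(x)/g'(x) = lim(x→0) (2·x·e^(-x^2))/(tan(x)^2 + 1)
  = 0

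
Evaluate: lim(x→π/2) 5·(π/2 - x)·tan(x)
This is a 0·∞ indeterminate form.

Rewrite 0·∞ as a quotient (0/0 or ∞/∞ form), then apply L'Hôpital's rule:
  lim(x→π/2) 5·(π/2 - x)·tan(x) = 5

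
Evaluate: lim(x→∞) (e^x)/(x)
This is an ∞/∞ indeterminate form.

Apply L'Hôpital's rule: differentiate numerator and denominator separately.
  f(x) = e^(x)   ⇒   f'(x) = e^(x)
  g(x) = x   ⇒   g'(x) = 1
  lim(x→∞) f'(x)/g'(x) = lim(x→∞) (e^(x))/(1)
  = ∞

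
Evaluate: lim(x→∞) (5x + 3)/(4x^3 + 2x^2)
This is an ∞/∞ indeterminate form.

Apply L'Hôpital's rule: differentiate numerator and denominator separately.
  f(x) = 5·x + 3   ⇒   f'(x) = 5
  g(x) = 4·x^3 + 2·x^2   ⇒   g'(x) = 12·x^2 + 4·x
  lim(x→∞) f'(x)/g'(x) = lim(x→∞) (5)/(12·x^2 + 4·x)
  = 0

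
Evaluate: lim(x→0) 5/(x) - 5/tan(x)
This is an ∞-∞ indeterminate form.

Combine fractions or rationalize to convert ∞-∞ to 0/0 form:
  lim(x→0) 5/(x) - 5/tan(x) = 0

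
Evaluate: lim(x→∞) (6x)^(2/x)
This is an exponential indeterminate form.

For exponential indeterminate forms, take the natural log:
  Let L = lim(x→∞) (6x)^(2/x)
  Then ln(L) = lim(x→∞) [exponent × ln(base)]
  Evaluate using L'Hôpital or standard limits, then exponentiate.
  L = 1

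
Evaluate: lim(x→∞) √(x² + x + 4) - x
This is an ∞-∞ indeterminate form.

Combine fractions or rationalize to convert ∞-∞ to 0/0 form:
  lim(x→∞) √(x² + x + 4) - x = 1/2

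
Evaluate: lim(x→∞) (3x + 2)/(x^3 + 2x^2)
This is an ∞/∞ indeterminate form.

Apply L'Hôpital's rule: differentiate numerator and denominator separately.
  f(x) = 3·x + 2   ⇒   f'(x) = 3
  g(x) = x^3 + 2·x^2   ⇒   g'(x) = 3·x^2 + 4·x
  lim(x→∞) f'(x)/g'(x) = lim(x→∞) (3)/(3·x^2 + 4·x)
  = 0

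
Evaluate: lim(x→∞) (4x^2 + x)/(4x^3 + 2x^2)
This is an ∞/∞ indeterminate form.

Apply L'Hôpital's rule: differentiate numerator and denominator separately.
  f(x) = 4·x^2 + x   ⇒   f'(x) = 8·x + 1
  g(x) = 4·x^3 + 2·x^2   ⇒   g'(x) = 12·x^2 + 4·x
  lim(x→∞) f'(x)/g'(x) = lim(x→∞) (8·x + 1)/(12·x^2 + 4·x)
  = 0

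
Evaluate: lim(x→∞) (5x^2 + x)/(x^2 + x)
This is an ∞/∞ indeterminate form.

Apply L'Hôpital's rule: differentiate numerator and denominator separately.
  f(x) = 5·x^2 + x   ⇒   f'(x) = 10·x + 1
  g(x) = x^2 + x   ⇒   g'(x) = 2·x + 1
  lim(x→∞) f'(x)/g'(x) = lim(x→∞) (10·x + 1)/(2·x + 1)
  = 5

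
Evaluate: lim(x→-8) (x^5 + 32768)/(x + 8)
This is a standard limit.

Factor or rationalize the expression:
  lim(x→-8) (x^5 + 32768)/(x + 8) = 20480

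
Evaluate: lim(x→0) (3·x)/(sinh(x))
This is a 0/0 indeterminate form.

Apply L'Hôpital's rule: differentiate numerator and denominator separately.
  f(x) = 3·x   ⇒   f'(x) = 3
  g(x) = sinh(x)   ⇒   g'(x) = cosh(x)
  lim(x→0) f'(x)/g'(x) = lim(x→0) (3)/(cosh(x))
  = 3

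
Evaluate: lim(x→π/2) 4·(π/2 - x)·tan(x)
This is a 0·∞ indeterminate form.

Rewrite 0·∞ as a quotient (0/0 or ∞/∞ form), then apply L'Hôpital's rule:
  lim(x→π/2) 4·(π/2 - x)·tan(x) = 4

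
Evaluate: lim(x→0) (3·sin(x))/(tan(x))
This is a 0/0 indeterminate form.

Apply L'Hôpital's rule: differentiate numerator and denominator separately.
  f(x) = 3·sin(x)   ⇒   f'(x) = 3·cos(x)
  g(x) = tan(x)   ⇒   g'(x) = tan(x)^2 + 1
  lim(x→0) f'(x)/g'(x) = lim(x→0) (3·cos(x))/(tan(x)^2 + 1)
  = 3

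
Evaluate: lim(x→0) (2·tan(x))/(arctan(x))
This is a 0/0 indeterminate form.

Apply L'Hôpital's rule: differentiate numerator and denominator separately.
  f(x) = 2·tan(x)   ⇒   f'(x) = 2·tan(x)^2 + 2
  g(x) = atan(x)   ⇒   g'(x) = 1/(x^2 + 1)
  lim(x→0) f'(x)/g'(x) = lim(x→0) (2·tan(x)^2 + 2)/(1/(x^2 + 1))
  = 2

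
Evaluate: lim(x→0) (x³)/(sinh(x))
This is a 0/0 indeterminate form.

Apply L'Hôpital's rule: differentiate numerator and denominator separately.
  f(x) = x^3   ⇒   f'(x) = 3·x^2
  g(x) = sinh(x)   ⇒   g'(x) = cosh(x)
  lim(x→0) f'(x)/g'(x) = lim(x→0) (3·x^2)/(cosh(x))
  = 0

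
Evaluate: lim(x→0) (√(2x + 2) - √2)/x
This is a standard limit.

Factor or rationalize the expression:
  lim(x→0) (√(2x + 2) - √2)/x = sqrt(2)/2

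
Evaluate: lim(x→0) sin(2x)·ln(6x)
This is a 0·∞ indeterminate form.

Rewrite 0·∞ as a quotient (0/0 or ∞/∞ form), then apply L'Hôpital's rule:
  lim(x→0) sin(2x)·ln(6x) = 0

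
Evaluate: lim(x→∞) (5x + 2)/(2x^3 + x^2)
This is an ∞/∞ indeterminate form.

Apply L'Hôpital's rule: differentiate numerator and denominator separately.
  f(x) = 5·x + 2   ⇒   f'(x) = 5
  g(x) = 2·x^3 + x^2   ⇒   g'(x) = 6·x^2 + 2·x
  lim(x→∞) f'(x)/g'(x) = lim(x→∞) (5)/(6·x^2 + 2·x)
  = 0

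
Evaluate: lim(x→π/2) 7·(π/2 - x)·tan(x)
This is a 0·∞ indeterminate form.

Rewrite 0·∞ as a quotient (0/0 or ∞/∞ form), then apply L'Hôpital's rule:
  lim(x→π/2) 7·(π/2 - x)·tan(x) = 7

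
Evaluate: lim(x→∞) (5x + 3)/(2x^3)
This is an ∞/∞ indeterminate form.

Apply L'Hôpital's rule: differentiate numerator and denominator separately.
  f(x) = 5·x + 3   ⇒   f'(x) = 5
  g(x) = 2·x^3   ⇒   g'(x) = 6·x^2
  lim(x→∞) f'(x)/g'(x) = lim(x→∞) (5)/(6·x^2)
  = 0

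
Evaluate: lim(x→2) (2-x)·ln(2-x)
This is a 0·∞ indeterminate form.

Rewrite 0·∞ as a quotient (0/0 or ∞/∞ form), then apply L'Hôpital's rule:
  lim(x→2) (2-x)·ln(2-x) = 0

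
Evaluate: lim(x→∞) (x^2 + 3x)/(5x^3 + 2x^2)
This is an ∞/∞ indeterminate form.

Apply L'Hôpital's rule: differentiate numerator and denominator separately.
  f(x) = x^2 + 3·x   ⇒   f'(x) = 2·x + 3
  g(x) = 5·x^3 + 2·x^2   ⇒   g'(x) = 15·x^2 + 4·x
  lim(x→∞) f'(x)/g'(x) = lim(x→∞) (2·x + 3)/(15·x^2 + 4·x)
  = 0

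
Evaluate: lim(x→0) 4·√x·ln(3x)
This is a 0·∞ indeterminate form.

Rewrite 0·∞ as a quotient (0/0 or ∞/∞ form), then apply L'Hôpital's rule:
  lim(x→0) 4·√x·ln(3x) = 0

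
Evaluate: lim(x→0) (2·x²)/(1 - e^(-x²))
This is a 0/0 indeterminate form.

Apply L'Hôpital's rule: differentiate numerator and denominator separately.
  f(x) = 2·x^2   ⇒   f'(x) = 4·x
  g(x) = 1 - e^(-x^2)   ⇒   g'(x) = 2·x·e^(-x^2)
  lim(x→0) f'(x)/g'(x) = lim(x→0) (4·x)/(2·x·e^(-x^2))
  = 2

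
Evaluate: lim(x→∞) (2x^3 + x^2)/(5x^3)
This is an ∞/∞ indeterminate form.

Apply L'Hôpital's rule: differentiate numerator and denominator separately.
  f(x) = 2·x^3 + x^2   ⇒   f'(x) = 6·x^2 + 2·x
  g(x) = 5·x^3   ⇒   g'(x) = 15·x^2
  lim(x→∞) f'(x)/g'(x) = lim(x→∞) (6·x^2 + 2·x)/(15·x^2)
  = 2/5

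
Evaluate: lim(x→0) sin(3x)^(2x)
This is an exponential indeterminate form.

For exponential indeterminate forms, take the natural log:
  Let L = lim(x→0) sin(3x)^(2x)
  Then ln(L) = lim(x→0) [exponent × ln(base)]
  Evaluate using L'Hôpital or standard limits, then exponentiate.
  L = 1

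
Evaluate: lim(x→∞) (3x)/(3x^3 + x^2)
This is an ∞/∞ indeterminate form.

Apply L'Hôpital's rule: differentiate numerator and denominator separately.
  f(x) = 3·x   ⇒   f'(x) = 3
  g(x) = 3·x^3 + x^2   ⇒   g'(x) = 9·x^2 + 2·x
  lim(x→∞) f'(x)/g'(x) = lim(x→∞) (3)/(9·x^2 + 2·x)
  = 0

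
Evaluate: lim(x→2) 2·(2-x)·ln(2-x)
This is a 0·∞ indeterminate form.

Rewrite 0·∞ as a quotient (0/0 or ∞/∞ form), then apply L'Hôpital's rule:
  lim(x→2) 2·(2-x)·ln(2-x) = 0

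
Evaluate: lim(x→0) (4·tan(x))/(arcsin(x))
This is a 0/0 indeterminate form.

Apply L'Hôpital's rule: differentiate numerator and denominator separately.
  f(x) = 4·tan(x)   ⇒   f'(x) = 4·tan(x)^2 + 4
  g(x) = asin(x)   ⇒   g'(x) = 1/sqrt(1 - x^2)
  lim(x→0) f'(x)/g'(x) = lim(x→0) (4·tan(x)^2 + 4)/(1/sqrt(1 - x^2))
  = 4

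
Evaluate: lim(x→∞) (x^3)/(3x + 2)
This is an ∞/∞ indeterminate form.

Apply L'Hôpital's rule: differentiate numerator and denominator separately.
  f(x) = x^3   ⇒   f'(x) = 3·x^2
  g(x) = 3·x + 2   ⇒   g'(x) = 3
  lim(x→∞) f'(x)/g'(x) = lim(x→∞) (3·x^2)/(3)
  = ∞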